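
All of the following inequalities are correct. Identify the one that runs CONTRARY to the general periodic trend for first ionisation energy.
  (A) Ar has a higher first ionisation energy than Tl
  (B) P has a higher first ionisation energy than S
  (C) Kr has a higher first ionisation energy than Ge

(B)

The general trend: first ionisation energy increases across a period and decreases down a group.
(A) Ar (period 3, group 18) vs Tl (period 6, group 13): the stated order agrees with the simple trend.
(B) P (period 3, group 15) vs S (period 3, group 16): the stated order contradicts the simple trend.
(C) Kr (period 4, group 18) vs Ge (period 4, group 14): the stated order agrees with the simple trend.
The exception is (B): S (3p⁴) ionizes more easily than half-filled P (3p³) because the paired 3p electron in S is pushed out by e⁻–e⁻ repulsion.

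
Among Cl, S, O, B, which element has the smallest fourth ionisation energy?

S

After 3 electrons have been removed, what remains? Cl³⁺ still has 4 valence electrons; S³⁺ still has 3 valence electrons; O³⁺ still has 3 valence electrons; B³⁺ is the bare [He] core.
Core electrons are held far more tightly than valence electrons, so B tops the IE_4 order.
Valence configurations: Cl³⁺ [Ne]3s²3p², S³⁺ [Ne]3s²3p¹, O³⁺ [He]2s²2p¹.
Approximate IE_4 values (kJ/mol): Cl 5159, S 4556, O 7469, B 25026.
So the fourth ionization energies run S < Cl < O < B.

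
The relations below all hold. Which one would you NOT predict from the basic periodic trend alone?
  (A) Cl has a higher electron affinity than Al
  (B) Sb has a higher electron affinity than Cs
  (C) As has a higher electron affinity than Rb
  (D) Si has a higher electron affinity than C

(D)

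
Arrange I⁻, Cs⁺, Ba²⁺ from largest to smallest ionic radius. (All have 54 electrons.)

All of these have 54 electrons, so size is governed by nuclear charge alone: the more protons, the stronger the pull on the same electron cloud, and the smaller the ion.
Nuclear charges: Ba²⁺ (Z=56), Cs⁺ (Z=55), I⁻ (Z=53).
Largest to smallest: I⁻ > Cs⁺ > Ba²⁺.

I⁻, Cs⁺, Ba²⁺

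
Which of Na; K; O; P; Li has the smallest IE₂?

IE_2 is the cost of taking one more electron from the +1 cation: Na⁺ is the bare [Ne] core; K⁺ is the bare [Ar] core; O⁺ still has 5 valence electrons; P⁺ still has 4 valence electrons; Li⁺ is the bare [He] core.
Usually core removal costs more than valence removal, but here the competition is close: a tightly held n=2 valence electron can cost more to remove than an n=3 core electron, so the actual values have to decide it.
Valence configurations: O⁺ [He]2s²2p³, P⁺ [Ne]3s²3p².
Approximate IE_2 values (kJ/mol): Na 4562, K 3052, O 3388, P 1907, Li 7298.
Overall IE_2 order: P < K < O < Na < Li.

P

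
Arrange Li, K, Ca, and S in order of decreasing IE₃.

IE_3 is the cost of taking one more electron from the +2 cation: Li²⁺ is already 1 electron into the core; K²⁺ is already 1 electron into the core; Ca²⁺ is the bare [Ar] core; S²⁺ still has 4 valence electrons.
Breaking into a closed-shell core is much more expensive than removing a leftover valence electron — K, Ca and Li have the largest IE_3 here.
Tabulated IE_3 (kJ/mol): Li 11815, K 4420, Ca 4912, S 3357.
Overall IE_3 order: S < K < Ca < Li.

Li > Ca > K > S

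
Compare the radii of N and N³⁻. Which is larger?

N³⁻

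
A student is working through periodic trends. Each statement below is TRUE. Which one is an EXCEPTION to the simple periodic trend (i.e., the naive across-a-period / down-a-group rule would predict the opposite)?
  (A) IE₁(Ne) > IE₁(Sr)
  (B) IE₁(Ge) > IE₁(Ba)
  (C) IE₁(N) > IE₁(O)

(C)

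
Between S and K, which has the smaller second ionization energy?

The second ionization energy removes an electron from the +1 ion. For each element: S⁺ still has 5 valence electrons; K⁺ is the bare [Ar] core.
Breaking into a closed-shell core is much more expensive than removing a leftover valence electron — K has the largest IE_2 here.
Tabulated IE_2 (kJ/mol): S 2252, K 3052.
So the second ionization energies run S < K.

S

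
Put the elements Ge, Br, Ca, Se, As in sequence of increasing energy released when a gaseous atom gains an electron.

Ca, As, Ge, Se, Br

Ca is in period 4, group 2; Ge is in period 4, group 14; As is in period 4, group 15; Se is in period 4, group 16; Br is in period 4, group 17.
Electron affinity generally becomes more exothermic across a period toward the halogens and less exothermic down a group.
All lie in period 4; the across-period trend (electron affinity increases left to right) applies, with the exception below.
Note the exception: Ge has a higher electron affinity than As, contrary to the simple trend — adding an electron to As's half-filled 4p³ is unfavourable, so Ge (4p²) has the more exothermic EA.
Tabulated electron affinity (kJ/mol): Ca 2, Ge 119, As 78, Se 195, Br 325.
So from lowest to highest: Ca < As < Ge < Se < Br.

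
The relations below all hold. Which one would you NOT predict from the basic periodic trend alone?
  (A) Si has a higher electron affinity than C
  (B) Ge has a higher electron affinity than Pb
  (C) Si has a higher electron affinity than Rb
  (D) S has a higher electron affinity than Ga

The general trend: electron affinity increases across a period and decreases down a group.
(A) Si (period 3, group 14) vs C (period 2, group 14): the stated order contradicts the simple trend.
(B) Ge (period 4, group 14) vs Pb (period 6, group 14): the stated order agrees with the simple trend.
(C) Si (period 3, group 14) vs Rb (period 5, group 1): the stated order agrees with the simple trend.
(D) S (period 3, group 16) vs Ga (period 4, group 13): the stated order agrees with the simple trend.
The exception is (A): Si's larger, more diffuse 3p orbitals accept an added electron slightly more readily than C's compact 2p.

(A)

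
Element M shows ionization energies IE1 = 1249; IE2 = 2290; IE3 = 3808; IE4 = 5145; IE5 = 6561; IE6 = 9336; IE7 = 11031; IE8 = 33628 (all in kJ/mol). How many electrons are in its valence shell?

7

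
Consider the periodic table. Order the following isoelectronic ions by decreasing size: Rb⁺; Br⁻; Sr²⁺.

Br⁻ > Rb⁺ > Sr²⁺

All of these have 36 electrons, so size is governed by nuclear charge alone: the more protons, the stronger the pull on the same electron cloud, and the smaller the ion.
Nuclear charges: Sr²⁺ (Z=38), Rb⁺ (Z=37), Br⁻ (Z=35).
Largest to smallest: Br⁻ > Rb⁺ > Sr²⁺.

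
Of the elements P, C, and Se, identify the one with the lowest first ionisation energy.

C is in period 2, group 14; P is in period 3, group 15; Se is in period 4, group 16.
First ionization energy rises across a period (greater Z_eff holds electrons more tightly) and falls down a group (valence electrons are farther from the nucleus).
These sit on a diagonal, where the across-period and down-group effects partly cancel.
P > Se: the two effects oppose for this pair; the down-group effect wins (1012 vs 941 kJ/mol).
C > P: the two effects oppose for this pair; the down-group effect wins (1086 vs 1012 kJ/mol).
Approximate values (kJ/mol): C 1086, P 1012, Se 941.
The lowest first ionisation energy among these belongs to Se.

Se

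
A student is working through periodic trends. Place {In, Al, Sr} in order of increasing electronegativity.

Al is in period 3, group 13; Sr is in period 5, group 2; In is in period 5, group 13.
Atoms toward the upper right of the periodic table pull bonding electrons most strongly.
These span different periods and groups, so the two trends combine.
Al > Sr: both effects reinforce here, so Al is clearly the higher of the two.
In > Al: this pair runs against the simple trend — see the exception note.
Note the exception: In has a higher electronegativity than Al, contrary to the simple trend — poor shielding by filled d (and f) subshells raises the heavier element's effective nuclear charge more than the simple down-group trend predicts.
Tabulated electronegativity (Pauling): Al 1.61, Sr 0.95, In 1.78.
So from lowest to highest: Sr < Al < In.

Sr < Al < In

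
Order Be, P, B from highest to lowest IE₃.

After 2 electrons have been removed, what remains? Be²⁺ is the bare [He] core; P²⁺ still has 3 valence electrons; B²⁺ still has 1 valence electron.
Pulling an electron out of a noble-gas core costs far more than removing a remaining valence electron, so Be sits at the high end of IE_3.
Valence configurations: P²⁺ [Ne]3s²3p¹, B²⁺ [He]2s¹.
The numbers (kJ/mol): Be 14849, P 2914, B 3660.
Hence IE_3: P < B < Be.

Be > B > P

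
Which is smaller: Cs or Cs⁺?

Cs⁺

Forming Cs⁺ removes 1 electron from Cs. Fewer electrons for the same nuclear charge means less shielding and a higher Z_eff on the remaining electrons, and for main-group metals the entire outer shell is lost.
A cation is smaller than its parent atom: Cs⁺ < Cs.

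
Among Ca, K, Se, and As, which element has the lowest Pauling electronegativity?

K is in period 4, group 1; Ca is in period 4, group 2; As is in period 4, group 15; Se is in period 4, group 16.
Atoms toward the upper right of the periodic table pull bonding electrons most strongly.
All lie in period 4, so electronegativity increases left to right.
The lowest Pauling electronegativity among these belongs to K.

K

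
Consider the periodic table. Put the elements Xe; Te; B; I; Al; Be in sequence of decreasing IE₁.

First ionization energy rises across a period (greater Z_eff holds electrons more tightly) and falls down a group (valence electrons are farther from the nucleus).
Here both period and group differ, so the two effects have to be weighed against each other.
B > Al: they share group 13; the group trend gives B the larger value.
Te > B: the two effects oppose for this pair; the across-period effect wins (869 vs 801 kJ/mol).
Be > Te: period and group pull opposite ways; the down-group shift dominates (900 vs 869 kJ/mol).
I > Be: the two effects oppose for this pair; the across-period effect wins (1008 vs 900 kJ/mol).
Xe > I: both are in period 5; the period trend gives Xe the larger value.
Note the exception: Be has a higher first ionization energy than B, contrary to the simple trend — removing B's lone 2p electron is easier than breaking Be's filled 2s².
For reference (kJ/mol): Be 900, B 801, Al 578, Te 869, I 1008, Xe 1170.
So from highest to lowest: Xe > I > Be > Te > B > Al.

Xe > I > Be > Te > B > Al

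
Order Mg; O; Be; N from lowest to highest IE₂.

Mg, Be, N, O

IE_2 is the cost of taking one more electron from the +1 cation: Mg⁺ still has 1 valence electron; O⁺ still has 5 valence electrons; Be⁺ still has 1 valence electron; N⁺ still has 4 valence electrons.
All are still removing valence electrons, so compare the +1 ions as you would atoms: IE_2 generally rises across a period (higher Z_eff) and falls down a group (larger shell), subject to the usual subshell exceptions.
Valence configurations: Mg⁺ [Ne]3s¹, O⁺ [He]2s²2p³, Be⁺ [He]2s¹, N⁺ [He]2s²2p².
The numbers (kJ/mol): Mg 1451, O 3388, Be 1757, N 2856.
Hence IE_2: Mg < Be < N < O.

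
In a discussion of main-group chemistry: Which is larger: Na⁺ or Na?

Na

Forming Na⁺ removes 1 electron from Na. Fewer electrons for the same nuclear charge means less shielding and a higher Z_eff on the remaining electrons, and for main-group metals the entire outer shell is lost.
A cation is smaller than its parent atom: Na⁺ < Na.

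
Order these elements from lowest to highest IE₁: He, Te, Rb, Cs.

Cs, Rb, Te, He

He is in period 1, group 18; Rb is in period 5, group 1; Te is in period 5, group 16; Cs is in period 6, group 1.
Removing the outermost electron gets harder across a period and easier down a group.
These span different periods and groups, so the two trends combine.
Rb > Cs: they share group 1; the group trend gives Rb the larger value.
Te > Rb: both are in period 5; the period trend gives Te the larger value.
He > Te: both effects reinforce here, so He is clearly the higher of the two.
Tabulated first ionization energy (kJ/mol): He 2372, Rb 403, Te 869, Cs 376.
So from lowest to highest: Cs < Rb < Te < He.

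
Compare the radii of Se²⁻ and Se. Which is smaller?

Se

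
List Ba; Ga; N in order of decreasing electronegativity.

N > Ga > Ba

N is in period 2, group 15; Ga is in period 4, group 13; Ba is in period 6, group 2.
Smaller atoms with higher effective nuclear charge are more electronegative.
Here both period and group differ, so the two effects have to be weighed against each other.
Ga > Ba: both effects reinforce here, so Ga is clearly the higher of the two.
N > Ga: both effects reinforce here, so N is clearly the higher of the two.
Tabulated electronegativity (Pauling): N 3.04, Ga 1.81, Ba 0.89.
So from highest to lowest: N > Ga > Ba.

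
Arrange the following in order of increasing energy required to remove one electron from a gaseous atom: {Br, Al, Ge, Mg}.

Al, Mg, Ge, Br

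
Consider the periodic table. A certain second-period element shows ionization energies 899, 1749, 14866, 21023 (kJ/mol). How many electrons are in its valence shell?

2

Look for the largest jump between consecutive ionization energies: IE3/IE2 ≈ 8.5, far larger than any earlier ratio.
That jump marks the point where a core electron is being removed. So the atom has 2 valence electrons.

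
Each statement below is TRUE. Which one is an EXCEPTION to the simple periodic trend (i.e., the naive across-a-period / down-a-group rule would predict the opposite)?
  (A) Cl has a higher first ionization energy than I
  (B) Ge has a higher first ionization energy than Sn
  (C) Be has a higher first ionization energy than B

The general trend: first ionization energy increases across a period and decreases down a group.
(A) Cl (period 3, group 17) vs I (period 5, group 17): the stated order agrees with the simple trend.
(B) Ge (period 4, group 14) vs Sn (period 5, group 14): the stated order agrees with the simple trend.
(C) Be (period 2, group 2) vs B (period 2, group 13): the stated order contradicts the simple trend.
The exception is (C): removing B's lone 2p electron is easier than breaking Be's filled 2s².

(C)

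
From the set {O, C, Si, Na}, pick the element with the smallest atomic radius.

O

Atomic radius shrinks across a period as nuclear charge pulls the same shell inward, and grows down a group as new shells are added.
These span different periods and groups, so the two trends combine.
C > O: C lies to the left of O in period 2, so the across-period effect alone puts C larger.
Si > C: Si sits below C in group 14, so the down-group effect alone puts Si larger.
Na > Si: both are in period 3; the period trend gives Na the larger value.
Tabulated atomic radius (pm): C 75, O 63, Na 155, Si 116.
The smallest atomic radius among these belongs to O.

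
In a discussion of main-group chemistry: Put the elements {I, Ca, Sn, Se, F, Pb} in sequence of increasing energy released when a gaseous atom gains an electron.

F is in period 2, group 17; Ca is in period 4, group 2; Se is in period 4, group 16; Sn is in period 5, group 14; I is in period 5, group 17; Pb is in period 6, group 14.
Adding an electron releases more energy for atoms nearer the top right (short of the noble gases).
These span different periods and groups, so the two trends combine.
Pb > Ca: period and group pull opposite ways; the across-period shift dominates (35 vs 2 kJ/mol).
Sn > Pb: Sn sits above Pb in group 14, so the down-group effect alone puts Sn higher.
Se > Sn: both effects reinforce here, so Se is clearly the higher of the two.
I > Se: period and group pull opposite ways; the across-period shift dominates (295 vs 195 kJ/mol).
F > I: they share group 17; the group trend gives F the larger value.
For reference (kJ/mol): F 328, Ca 2, Se 195, Sn 107, I 295, Pb 35.
So from lowest to highest: Ca < Pb < Sn < Se < I < F.

Ca < Pb < Sn < Se < I < F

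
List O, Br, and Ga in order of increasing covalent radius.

O < Br < Ga

O is in period 2, group 16; Ga is in period 4, group 13; Br is in period 4, group 17.
Moving right in a period, electrons are added to the same shell under a stronger nuclear pull, so atoms get smaller; moving down, a new shell is opened and atoms get larger.
These span different periods and groups, so the two trends combine.
Br > O: the two effects oppose for this pair; the down-group effect wins (114 vs 63 pm).
Ga > Br: Ga lies to the left of Br in period 4, so the across-period effect alone puts Ga larger.
Tabulated atomic radius (pm): O 63, Ga 124, Br 114.
So from smallest to largest: O < Br < Ga.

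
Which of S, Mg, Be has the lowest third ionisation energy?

S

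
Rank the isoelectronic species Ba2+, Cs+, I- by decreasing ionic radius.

I- > Cs+ > Ba2+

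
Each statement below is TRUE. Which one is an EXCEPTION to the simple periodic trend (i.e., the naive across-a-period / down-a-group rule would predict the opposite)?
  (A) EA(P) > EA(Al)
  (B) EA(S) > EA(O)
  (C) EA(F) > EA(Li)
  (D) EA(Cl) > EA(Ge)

The general trend: electron affinity increases across a period and decreases down a group.
(A) P (period 3, group 15) vs Al (period 3, group 13): the stated order agrees with the simple trend.
(B) S (period 3, group 16) vs O (period 2, group 16): the stated order contradicts the simple trend.
(C) F (period 2, group 17) vs Li (period 2, group 1): the stated order agrees with the simple trend.
(D) Cl (period 3, group 17) vs Ge (period 4, group 14): the stated order agrees with the simple trend.
The exception is (B): the compact 2p subshell of O repels the added electron more than S's larger 3p does.

(B)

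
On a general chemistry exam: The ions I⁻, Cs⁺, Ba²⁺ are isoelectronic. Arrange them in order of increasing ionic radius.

Ba²⁺, Cs⁺, I⁻

All of these have 54 electrons, so size is governed by nuclear charge alone: the more protons, the stronger the pull on the same electron cloud, and the smaller the ion.
Nuclear charges: Ba²⁺ (Z=56), Cs⁺ (Z=55), I⁻ (Z=53).
Smallest to largest: Ba²⁺ < Cs⁺ < I⁻.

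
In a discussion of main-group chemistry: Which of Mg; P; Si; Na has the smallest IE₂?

IE_2 is the cost of taking one more electron from the +1 cation: Mg⁺ still has 1 valence electron; P⁺ still has 4 valence electrons; Si⁺ still has 3 valence electrons; Na⁺ is the bare [Ne] core.
Core electrons are held far more tightly than valence electrons, so Na tops the IE_2 order.
Valence configurations: Mg⁺ [Ne]3s¹, P⁺ [Ne]3s²3p², Si⁺ [Ne]3s²3p¹.
The numbers (kJ/mol): Mg 1451, P 1907, Si 1577, Na 4562.
Hence IE_2: Mg < Si < P < Na.

Mg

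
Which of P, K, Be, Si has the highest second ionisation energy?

IE_2 is the cost of taking one more electron from the +1 cation: P⁺ still has 4 valence electrons; K⁺ is the bare [Ar] core; Be⁺ still has 1 valence electron; Si⁺ still has 3 valence electrons.
Core electrons are held far more tightly than valence electrons, so K tops the IE_2 order.
Valence configurations: P⁺ [Ne]3s²3p², Be⁺ [He]2s¹, Si⁺ [Ne]3s²3p¹.
The numbers (kJ/mol): P 1907, K 3052, Be 1757, Si 1577.
Hence IE_2: Si < Be < P < K.

K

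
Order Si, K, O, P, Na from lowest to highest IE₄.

Consider each +3 ion: Si³⁺ still has 1 valence electron; K³⁺ is already 2 electrons into the core; O³⁺ still has 3 valence electrons; P³⁺ still has 2 valence electrons; Na³⁺ is already 2 electrons into the core.
Usually core removal costs more than valence removal, but here the competition is close: a tightly held n=2 valence electron can cost more to remove than an n=3 core electron, so the actual values have to decide it.
Valence configurations: Si³⁺ [Ne]3s¹, O³⁺ [He]2s²2p¹, P³⁺ [Ne]3s².
Approximate IE_4 values (kJ/mol): Si 4356, K 5877, O 7469, P 4964, Na 9543.
Putting it together, IE_4: Si < P < K < O < Na.

Si, P, K, O, Na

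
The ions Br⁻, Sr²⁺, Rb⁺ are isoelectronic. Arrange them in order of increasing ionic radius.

Sr²⁺ < Rb⁺ < Br⁻

All of these have 36 electrons, so size is governed by nuclear charge alone: the more protons, the stronger the pull on the same electron cloud, and the smaller the ion.
Nuclear charges: Sr²⁺ (Z=38), Rb⁺ (Z=37), Br⁻ (Z=35).
Smallest to largest: Sr²⁺ < Rb⁺ < Br⁻.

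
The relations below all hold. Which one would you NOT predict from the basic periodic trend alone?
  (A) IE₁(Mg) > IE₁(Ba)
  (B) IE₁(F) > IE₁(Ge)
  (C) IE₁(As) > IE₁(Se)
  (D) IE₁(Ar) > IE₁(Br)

(C)

The general trend: IE₁ increases across a period and decreases down a group.
(A) Mg (period 3, group 2) vs Ba (period 6, group 2): the stated order agrees with the simple trend.
(B) F (period 2, group 17) vs Ge (period 4, group 14): the stated order agrees with the simple trend.
(C) As (period 4, group 15) vs Se (period 4, group 16): the stated order contradicts the simple trend.
(D) Ar (period 3, group 18) vs Br (period 4, group 17): the stated order agrees with the simple trend.
The exception is (C): Se (4p⁴) ionizes more easily than half-filled As (4p³).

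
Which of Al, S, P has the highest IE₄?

Al

IE_4 is the cost of taking one more electron from the +3 cation: Al³⁺ is the bare [Ne] core; S³⁺ still has 3 valence electrons; P³⁺ still has 2 valence electrons.
Core electrons are held far more tightly than valence electrons, so Al tops the IE_4 order.
Valence configurations: S³⁺ [Ne]3s²3p¹, P³⁺ [Ne]3s².
S³⁺ loses a lone 3p electron whereas P³⁺ must break into a filled 3s² pair, so IE_4(P) > IE_4(S) even though S has the higher nuclear charge.
Tabulated IE_4 (kJ/mol): Al 11577, S 4556, P 4964.
So the fourth ionization energies run S < P < Al.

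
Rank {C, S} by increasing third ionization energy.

S < C

IE_3 is the cost of taking one more electron from the +2 cation: C²⁺ still has 2 valence electrons; S²⁺ still has 4 valence electrons.
All are still removing valence electrons, so compare the +2 ions as you would atoms: IE_3 generally rises across a period (higher Z_eff) and falls down a group (larger shell), subject to the usual subshell exceptions.
Valence configurations: C²⁺ [He]2s², S²⁺ [Ne]3s²3p².
Tabulated IE_3 (kJ/mol): C 4620, S 3357.
Hence IE_3: S < C.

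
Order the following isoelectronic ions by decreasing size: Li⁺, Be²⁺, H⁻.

H⁻ > Li⁺ > Be²⁺

All of these have 2 electrons, so size is governed by nuclear charge alone: the more protons, the stronger the pull on the same electron cloud, and the smaller the ion.
Nuclear charges: Be²⁺ (Z=4), Li⁺ (Z=3), H⁻ (Z=1).
Largest to smallest: H⁻ > Li⁺ > Be²⁺.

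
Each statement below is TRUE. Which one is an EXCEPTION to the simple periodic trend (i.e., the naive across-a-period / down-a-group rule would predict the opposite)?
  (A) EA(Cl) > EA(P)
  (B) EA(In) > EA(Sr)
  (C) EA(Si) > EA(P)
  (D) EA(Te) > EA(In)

The general trend: electron affinity increases across a period and decreases down a group.
(A) Cl (period 3, group 17) vs P (period 3, group 15): the stated order agrees with the simple trend.
(B) In (period 5, group 13) vs Sr (period 5, group 2): the stated order agrees with the simple trend.
(C) Si (period 3, group 14) vs P (period 3, group 15): the stated order contradicts the simple trend.
(D) Te (period 5, group 16) vs In (period 5, group 13): the stated order agrees with the simple trend.
The exception is (C): adding an electron to P's half-filled 3p³ is unfavourable, so Si (3p²) has the more exothermic EA.

(C)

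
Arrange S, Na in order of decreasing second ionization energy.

After 1 electron has been removed, what remains? S⁺ still has 5 valence electrons; Na⁺ is the bare [Ne] core.
Pulling an electron out of a noble-gas core costs far more than removing a remaining valence electron, so Na sits at the high end of IE_2.
Approximate IE_2 values (kJ/mol): S 2252, Na 4562.
Putting it together, IE_2: S < Na.

Na > S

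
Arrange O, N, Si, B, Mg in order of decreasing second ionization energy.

O > N > B > Si > Mg

Consider each +1 ion: O⁺ still has 5 valence electrons; N⁺ still has 4 valence electrons; Si⁺ still has 3 valence electrons; B⁺ still has 2 valence electrons; Mg⁺ still has 1 valence electron.
All are still removing valence electrons, so compare the +1 ions as you would atoms: IE_2 generally rises across a period (higher Z_eff) and falls down a group (larger shell), subject to the usual subshell exceptions.
Valence configurations: O⁺ [He]2s²2p³, N⁺ [He]2s²2p², Si⁺ [Ne]3s²3p¹, B⁺ [He]2s², Mg⁺ [Ne]3s¹.
Tabulated IE_2 (kJ/mol): O 3388, N 2856, Si 1577, B 2427, Mg 1451.
Putting it together, IE_2: Mg < Si < B < N < O.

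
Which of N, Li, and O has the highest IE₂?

Li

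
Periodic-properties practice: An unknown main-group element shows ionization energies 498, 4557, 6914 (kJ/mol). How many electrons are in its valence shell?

1

Look for the largest jump between consecutive ionization energies: IE2/IE1 ≈ 9.2, far larger than any earlier ratio.
That jump marks the point where a core electron is being removed. So the atom has 1 valence electron.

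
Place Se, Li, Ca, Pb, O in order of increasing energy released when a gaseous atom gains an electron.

Li is in period 2, group 1; O is in period 2, group 16; Ca is in period 4, group 2; Se is in period 4, group 16; Pb is in period 6, group 14.
Atoms with high Z_eff and room in the valence shell (especially the halogens) have the most exothermic electron affinities.
These span different periods and groups, so the two trends combine.
Pb > Ca: period and group pull opposite ways; the across-period shift dominates (35 vs 2 kJ/mol).
Li > Pb: period and group pull opposite ways; the down-group shift dominates (60 vs 35 kJ/mol).
O > Li: O lies to the right of Li in period 2, so the across-period effect alone puts O higher.
Se > O: this pair runs against the simple trend — see the exception note.
Note the exception: Se has a higher electron affinity than O, contrary to the simple trend — O's compact 2p subshell gives strong electron–electron repulsion on the added electron.
For reference (kJ/mol): Li 60, O 141, Ca 2, Se 195, Pb 35.
So from lowest to highest: Ca < Pb < Li < O < Se.

Ca, Pb, Li, O, Se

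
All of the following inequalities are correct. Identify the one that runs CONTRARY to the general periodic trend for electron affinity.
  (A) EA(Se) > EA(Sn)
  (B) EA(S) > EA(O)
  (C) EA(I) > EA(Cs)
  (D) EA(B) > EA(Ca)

(B)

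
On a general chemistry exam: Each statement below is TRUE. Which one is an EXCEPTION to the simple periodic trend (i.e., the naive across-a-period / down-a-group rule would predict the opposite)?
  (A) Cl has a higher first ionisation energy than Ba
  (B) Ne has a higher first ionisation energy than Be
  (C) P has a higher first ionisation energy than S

(C)

The general trend: first ionisation energy increases across a period and decreases down a group.
(A) Cl (period 3, group 17) vs Ba (period 6, group 2): the stated order agrees with the simple trend.
(B) Ne (period 2, group 18) vs Be (period 2, group 2): the stated order agrees with the simple trend.
(C) P (period 3, group 15) vs S (period 3, group 16): the stated order contradicts the simple trend.
The exception is (C): S (3p⁴) ionizes more easily than half-filled P (3p³) because the paired 3p electron in S is pushed out by e⁻–e⁻ repulsion.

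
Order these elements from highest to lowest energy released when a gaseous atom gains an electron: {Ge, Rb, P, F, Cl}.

Cl, F, Ge, P, Rb

EA tends to increase across a period and decrease down a group, though the pattern is less regular than for IE or radius.
These span different periods and groups, so the two trends combine.
P > Rb: relative to Rb, both the across-period and down-group shifts push P's electron affinity up.
Ge > P: this pair runs against the simple trend — see the exception note.
F > Ge: relative to Ge, both the across-period and down-group shifts push F's electron affinity up.
Cl > F: this pair runs against the simple trend — see the exception note.
Note the exception: Ge has a higher electron affinity than P, contrary to the simple trend — adding an electron to P's half-filled np³ subshell costs electron-pairing energy.
Note the exception: Cl has a higher electron affinity than F, contrary to the simple trend — F's small 2p subshell makes the incoming electron feel strong e⁻–e⁻ repulsion, so Cl actually releases more energy on gaining an electron.
Tabulated electron affinity (kJ/mol): F 328, P 72, Cl 349, Ge 119, Rb 47.
So from highest to lowest: Cl > F > Ge > P > Rb.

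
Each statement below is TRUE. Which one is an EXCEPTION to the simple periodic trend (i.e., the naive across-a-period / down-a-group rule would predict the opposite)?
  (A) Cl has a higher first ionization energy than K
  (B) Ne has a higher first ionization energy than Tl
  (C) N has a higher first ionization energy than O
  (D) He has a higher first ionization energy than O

The general trend: first ionization energy increases across a period and decreases down a group.
(A) Cl (period 3, group 17) vs K (period 4, group 1): the stated order agrees with the simple trend.
(B) Ne (period 2, group 18) vs Tl (period 6, group 13): the stated order agrees with the simple trend.
(C) N (period 2, group 15) vs O (period 2, group 16): the stated order contradicts the simple trend.
(D) He (period 1, group 18) vs O (period 2, group 16): the stated order agrees with the simple trend.
The exception is (C): pairing an electron in O's 2p⁴ costs repulsion energy, so O ionizes more easily than half-filled N (2p³).

(C)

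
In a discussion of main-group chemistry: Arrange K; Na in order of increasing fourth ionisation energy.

K < Na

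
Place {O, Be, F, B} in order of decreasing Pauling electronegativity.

F, O, B, Be

Be is in period 2, group 2; B is in period 2, group 13; O is in period 2, group 16; F is in period 2, group 17.
EN rises left→right (higher Z_eff, smaller atoms) and falls top→bottom (larger, more shielded atoms).
All lie in period 2, so electronegativity increases left to right.
So from highest to lowest: F > O > B > Be.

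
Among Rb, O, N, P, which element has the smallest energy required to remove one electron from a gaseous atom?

N is in period 2, group 15; O is in period 2, group 16; P is in period 3, group 15; Rb is in period 5, group 1.
Removing the outermost electron gets harder across a period and easier down a group.
Here both period and group differ, so the two effects have to be weighed against each other.
P > Rb: relative to Rb, both the across-period and down-group shifts push P's first ionization energy up.
O > P: relative to P, both the across-period and down-group shifts push O's first ionization energy up.
N > O: this pair runs against the simple trend — see the exception note.
Note the exception: N has a higher first ionization energy than O, contrary to the simple trend — pairing an electron in O's 2p⁴ costs repulsion energy, so O ionizes more easily than half-filled N (2p³).
Approximate values (kJ/mol): N 1402, O 1314, P 1012, Rb 403.
The smallest energy required to remove one electron from a gaseous atom among these belongs to Rb.

Rb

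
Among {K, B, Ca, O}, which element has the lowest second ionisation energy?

Consider each +1 ion: K⁺ is the bare [Ar] core; B⁺ still has 2 valence electrons; Ca⁺ still has 1 valence electron; O⁺ still has 5 valence electrons.
Usually core removal costs more than valence removal, but here the competition is close: a tightly held n=2 valence electron can cost more to remove than an n=3 core electron, so the actual values have to decide it.
Valence configurations: B⁺ [He]2s², Ca⁺ [Ar]4s¹, O⁺ [He]2s²2p³.
Tabulated IE_2 (kJ/mol): K 3052, B 2427, Ca 1145, O 3388.
So the second ionization energies run Ca < B < K < O.

Ca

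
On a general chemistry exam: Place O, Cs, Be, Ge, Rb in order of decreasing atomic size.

Be is in period 2, group 2; O is in period 2, group 16; Ge is in period 4, group 14; Rb is in period 5, group 1; Cs is in period 6, group 1.
Atomic radius shrinks across a period as nuclear charge pulls the same shell inward, and grows down a group as new shells are added.
Neither a single period nor a single group — weigh both effects.
Be > O: Be lies to the left of O in period 2, so the across-period effect alone puts Be larger.
Ge > Be: period and group pull opposite ways; the down-group shift dominates (121 vs 102 pm).
Rb > Ge: relative to Ge, both the across-period and down-group shifts push Rb's atomic radius up.
Cs > Rb: Cs sits below Rb in group 1, so the down-group effect alone puts Cs larger.
Tabulated atomic radius (pm): Be 102, O 63, Ge 121, Rb 210, Cs 232.
So from largest to smallest: Cs > Rb > Ge > Be > O.

Cs > Rb > Ge > Be > O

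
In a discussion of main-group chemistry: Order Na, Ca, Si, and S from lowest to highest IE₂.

Ca < Si < S < Na

IE_2 is the cost of taking one more electron from the +1 cation: Na⁺ is the bare [Ne] core; Ca⁺ still has 1 valence electron; Si⁺ still has 3 valence electrons; S⁺ still has 5 valence electrons.
Pulling an electron out of a noble-gas core costs far more than removing a remaining valence electron, so Na sits at the high end of IE_2.
Valence configurations: Ca⁺ [Ar]4s¹, Si⁺ [Ne]3s²3p¹, S⁺ [Ne]3s²3p³.
The numbers (kJ/mol): Na 4562, Ca 1145, Si 1577, S 2252.
Hence IE_2: Ca < Si < S < Na.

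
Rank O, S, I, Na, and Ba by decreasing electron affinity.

O is in period 2, group 16; Na is in period 3, group 1; S is in period 3, group 16; I is in period 5, group 17; Ba is in period 6, group 2.
Adding an electron releases more energy for atoms nearer the top right (short of the noble gases).
Here both period and group differ, so the two effects have to be weighed against each other.
Na > Ba: period and group pull opposite ways; the down-group shift dominates (53 vs 14 kJ/mol).
O > Na: both effects reinforce here, so O is clearly the higher of the two.
S > O: this pair runs against the simple trend — see the exception note.
I > S: period and group pull opposite ways; the across-period shift dominates (295 vs 200 kJ/mol).
Note the exception: S has a higher electron affinity than O, contrary to the simple trend — the compact 2p subshell of O repels the added electron more than S's larger 3p does.
Approximate values (kJ/mol): O 141, Na 53, S 200, I 295, Ba 14.
So from highest to lowest: I > S > O > Na > Ba.

I, S, O, Na, Ba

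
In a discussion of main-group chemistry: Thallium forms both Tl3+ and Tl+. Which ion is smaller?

Tl3+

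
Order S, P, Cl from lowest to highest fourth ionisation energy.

S < P < Cl

After 3 electrons have been removed, what remains? S³⁺ still has 3 valence electrons; P³⁺ still has 2 valence electrons; Cl³⁺ still has 4 valence electrons.
All are still removing valence electrons, so compare the +3 ions as you would atoms: IE_4 generally rises across a period (higher Z_eff) and falls down a group (larger shell), subject to the usual subshell exceptions.
Valence configurations: S³⁺ [Ne]3s²3p¹, P³⁺ [Ne]3s², Cl³⁺ [Ne]3s²3p².
S³⁺ loses a lone 3p electron whereas P³⁺ must break into a filled 3s² pair, so IE_4(P) > IE_4(S) even though S has the higher nuclear charge.
Approximate IE_4 values (kJ/mol): S 4556, P 4964, Cl 5159.
So the fourth ionization energies run S < P < Cl.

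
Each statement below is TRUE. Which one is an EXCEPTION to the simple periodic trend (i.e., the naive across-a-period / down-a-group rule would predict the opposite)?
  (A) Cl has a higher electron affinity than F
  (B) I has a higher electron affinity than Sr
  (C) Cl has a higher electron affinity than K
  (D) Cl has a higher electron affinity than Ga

(A)

The general trend: electron affinity increases across a period and decreases down a group.
(A) Cl (period 3, group 17) vs F (period 2, group 17): the stated order contradicts the simple trend.
(B) I (period 5, group 17) vs Sr (period 5, group 2): the stated order agrees with the simple trend.
(C) Cl (period 3, group 17) vs K (period 4, group 1): the stated order agrees with the simple trend.
(D) Cl (period 3, group 17) vs Ga (period 4, group 13): the stated order agrees with the simple trend.
The exception is (A): F's small 2p subshell makes the incoming electron feel strong e⁻–e⁻ repulsion, so Cl actually releases more energy on gaining an electron.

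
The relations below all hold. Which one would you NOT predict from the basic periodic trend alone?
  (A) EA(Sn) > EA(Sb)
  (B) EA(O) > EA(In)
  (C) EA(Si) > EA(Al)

(A)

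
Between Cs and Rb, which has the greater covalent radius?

Cs

Rb is in period 5, group 1; Cs is in period 6, group 1.
Across a period the added protons contract the valence shell; down a group each new principal shell makes the atom larger.
All are in group 1, so atomic radius increases down the group.
So Cs has the greater covalent radius (Cs > Rb).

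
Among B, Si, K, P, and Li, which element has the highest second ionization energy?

IE_2 is the cost of taking one more electron from the +1 cation: B⁺ still has 2 valence electrons; Si⁺ still has 3 valence electrons; K⁺ is the bare [Ar] core; P⁺ still has 4 valence electrons; Li⁺ is the bare [He] core.
Core electrons are held far more tightly than valence electrons, so K and Li top the IE_2 order.
Valence configurations: B⁺ [He]2s², Si⁺ [Ne]3s²3p¹, P⁺ [Ne]3s²3p².
Approximate IE_2 values (kJ/mol): B 2427, Si 1577, K 3052, P 1907, Li 7298.
Overall IE_2 order: Si < P < B < K < Li.

Li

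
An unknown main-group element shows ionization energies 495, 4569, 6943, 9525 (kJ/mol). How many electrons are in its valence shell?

Look for the largest jump between consecutive ionization energies: IE2/IE1 ≈ 9.2, far larger than any earlier ratio.
That jump marks the point where a core electron is being removed. So the atom has 1 valence electron.

1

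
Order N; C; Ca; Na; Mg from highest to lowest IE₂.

Na > N > C > Mg > Ca

The second ionization energy removes an electron from the +1 ion. For each element: N⁺ still has 4 valence electrons; C⁺ still has 3 valence electrons; Ca⁺ still has 1 valence electron; Na⁺ is the bare [Ne] core; Mg⁺ still has 1 valence electron.
Pulling an electron out of a noble-gas core costs far more than removing a remaining valence electron, so Na sits at the high end of IE_2.
Valence configurations: N⁺ [He]2s²2p², C⁺ [He]2s²2p¹, Ca⁺ [Ar]4s¹, Mg⁺ [Ne]3s¹.
Tabulated IE_2 (kJ/mol): N 2856, C 2353, Ca 1145, Na 4562, Mg 1451.
Hence IE_2: Ca < Mg < C < N < Na.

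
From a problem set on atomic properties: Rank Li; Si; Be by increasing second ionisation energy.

The second ionization energy removes an electron from the +1 ion. For each element: Li⁺ is the bare [He] core; Si⁺ still has 3 valence electrons; Be⁺ still has 1 valence electron.
Core electrons are held far more tightly than valence electrons, so Li tops the IE_2 order.
Valence configurations: Si⁺ [Ne]3s²3p¹, Be⁺ [He]2s¹.
Approximate IE_2 values (kJ/mol): Li 7298, Si 1577, Be 1757.
Putting it together, IE_2: Si < Be < Li.

Si < Be < Li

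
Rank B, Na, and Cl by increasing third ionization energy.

B < Cl < Na

After 2 electrons have been removed, what remains? B²⁺ still has 1 valence electron; Na²⁺ is already 1 electron into the core; Cl²⁺ still has 5 valence electrons.
Pulling an electron out of a noble-gas core costs far more than removing a remaining valence electron, so Na sits at the high end of IE_3.
Valence configurations: B²⁺ [He]2s¹, Cl²⁺ [Ne]3s²3p³.
Tabulated IE_3 (kJ/mol): B 3660, Na 6910, Cl 3822.
Hence IE_3: B < Cl < Na.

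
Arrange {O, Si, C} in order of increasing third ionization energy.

After 2 electrons have been removed, what remains? O²⁺ still has 4 valence electrons; Si²⁺ still has 2 valence electrons; C²⁺ still has 2 valence electrons.
All are still removing valence electrons, so compare the +2 ions as you would atoms: IE_3 generally rises across a period (higher Z_eff) and falls down a group (larger shell), subject to the usual subshell exceptions.
Valence configurations: O²⁺ [He]2s²2p², Si²⁺ [Ne]3s², C²⁺ [He]2s².
The numbers (kJ/mol): O 5300, Si 3232, C 4620.
Putting it together, IE_3: Si < C < O.

Si < C < O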